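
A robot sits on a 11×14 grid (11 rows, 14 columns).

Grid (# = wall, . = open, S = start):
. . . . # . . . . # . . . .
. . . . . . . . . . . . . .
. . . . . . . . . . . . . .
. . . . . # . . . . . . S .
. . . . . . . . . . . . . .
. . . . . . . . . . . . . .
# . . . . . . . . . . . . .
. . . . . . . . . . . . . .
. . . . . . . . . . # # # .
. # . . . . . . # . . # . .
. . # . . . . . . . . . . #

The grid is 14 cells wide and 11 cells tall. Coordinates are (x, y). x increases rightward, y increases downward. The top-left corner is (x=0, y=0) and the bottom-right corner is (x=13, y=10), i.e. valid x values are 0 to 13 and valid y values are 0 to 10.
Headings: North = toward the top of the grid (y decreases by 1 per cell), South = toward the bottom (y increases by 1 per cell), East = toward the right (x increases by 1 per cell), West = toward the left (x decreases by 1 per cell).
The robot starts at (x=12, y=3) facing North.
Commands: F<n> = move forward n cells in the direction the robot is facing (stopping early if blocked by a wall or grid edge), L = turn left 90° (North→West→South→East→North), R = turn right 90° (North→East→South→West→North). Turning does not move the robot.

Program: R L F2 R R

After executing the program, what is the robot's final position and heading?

Start: (x=12, y=3), facing North
  R: turn right, now facing East
  L: turn left, now facing North
  F2: move forward 2, now at (x=12, y=1)
  R: turn right, now facing East
  R: turn right, now facing South
Final: (x=12, y=1), facing South

Answer: Final position: (x=12, y=1), facing South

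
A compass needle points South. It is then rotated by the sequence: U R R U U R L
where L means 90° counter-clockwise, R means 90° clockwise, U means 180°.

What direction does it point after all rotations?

Answer: Final heading: South

Derivation:
Start: South
  U (U-turn (180°)) -> North
  R (right (90° clockwise)) -> East
  R (right (90° clockwise)) -> South
  U (U-turn (180°)) -> North
  U (U-turn (180°)) -> South
  R (right (90° clockwise)) -> West
  L (left (90° counter-clockwise)) -> South
Final: South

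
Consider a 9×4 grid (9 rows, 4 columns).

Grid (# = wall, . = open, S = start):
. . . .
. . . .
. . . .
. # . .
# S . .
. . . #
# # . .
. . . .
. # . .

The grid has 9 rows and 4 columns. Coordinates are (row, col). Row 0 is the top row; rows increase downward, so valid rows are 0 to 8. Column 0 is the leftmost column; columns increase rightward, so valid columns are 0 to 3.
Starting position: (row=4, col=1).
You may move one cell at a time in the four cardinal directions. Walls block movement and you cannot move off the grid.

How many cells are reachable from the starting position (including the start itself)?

Answer: Reachable cells: 30

Derivation:
BFS flood-fill from (row=4, col=1):
  Distance 0: (row=4, col=1)
  Distance 1: (row=4, col=2), (row=5, col=1)
  Distance 2: (row=3, col=2), (row=4, col=3), (row=5, col=0), (row=5, col=2)
  Distance 3: (row=2, col=2), (row=3, col=3), (row=6, col=2)
  Distance 4: (row=1, col=2), (row=2, col=1), (row=2, col=3), (row=6, col=3), (row=7, col=2)
  Distance 5: (row=0, col=2), (row=1, col=1), (row=1, col=3), (row=2, col=0), (row=7, col=1), (row=7, col=3), (row=8, col=2)
  Distance 6: (row=0, col=1), (row=0, col=3), (row=1, col=0), (row=3, col=0), (row=7, col=0), (row=8, col=3)
  Distance 7: (row=0, col=0), (row=8, col=0)
Total reachable: 30 (grid has 30 open cells total)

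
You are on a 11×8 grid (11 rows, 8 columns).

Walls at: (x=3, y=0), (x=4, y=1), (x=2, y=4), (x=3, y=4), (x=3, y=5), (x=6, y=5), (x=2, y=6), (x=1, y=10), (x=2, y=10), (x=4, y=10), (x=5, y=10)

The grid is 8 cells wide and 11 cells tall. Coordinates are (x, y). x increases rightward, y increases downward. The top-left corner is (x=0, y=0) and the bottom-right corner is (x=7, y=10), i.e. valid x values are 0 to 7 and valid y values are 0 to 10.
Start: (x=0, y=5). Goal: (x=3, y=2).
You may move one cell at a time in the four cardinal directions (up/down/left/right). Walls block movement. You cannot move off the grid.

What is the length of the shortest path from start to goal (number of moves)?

Answer: Shortest path length: 6

Derivation:
BFS from (x=0, y=5) until reaching (x=3, y=2):
  Distance 0: (x=0, y=5)
  Distance 1: (x=0, y=4), (x=1, y=5), (x=0, y=6)
  Distance 2: (x=0, y=3), (x=1, y=4), (x=2, y=5), (x=1, y=6), (x=0, y=7)
  Distance 3: (x=0, y=2), (x=1, y=3), (x=1, y=7), (x=0, y=8)
  Distance 4: (x=0, y=1), (x=1, y=2), (x=2, y=3), (x=2, y=7), (x=1, y=8), (x=0, y=9)
  Distance 5: (x=0, y=0), (x=1, y=1), (x=2, y=2), (x=3, y=3), (x=3, y=7), (x=2, y=8), (x=1, y=9), (x=0, y=10)
  Distance 6: (x=1, y=0), (x=2, y=1), (x=3, y=2), (x=4, y=3), (x=3, y=6), (x=4, y=7), (x=3, y=8), (x=2, y=9)  <- goal reached here
One shortest path (6 moves): (x=0, y=5) -> (x=1, y=5) -> (x=1, y=4) -> (x=1, y=3) -> (x=2, y=3) -> (x=3, y=3) -> (x=3, y=2)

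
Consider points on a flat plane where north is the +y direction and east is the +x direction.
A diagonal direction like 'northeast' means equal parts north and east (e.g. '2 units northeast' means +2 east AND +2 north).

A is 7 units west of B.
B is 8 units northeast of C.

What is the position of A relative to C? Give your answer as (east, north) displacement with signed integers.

Answer: A is at (east=1, north=8) relative to C.

Derivation:
Place C at the origin (east=0, north=0).
  B is 8 units northeast of C: delta (east=+8, north=+8); B at (east=8, north=8).
  A is 7 units west of B: delta (east=-7, north=+0); A at (east=1, north=8).
Therefore A relative to C: (east=1, north=8).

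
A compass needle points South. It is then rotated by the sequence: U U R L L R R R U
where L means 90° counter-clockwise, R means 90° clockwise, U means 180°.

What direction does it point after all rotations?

Answer: Final heading: South

Derivation:
Start: South
  U (U-turn (180°)) -> North
  U (U-turn (180°)) -> South
  R (right (90° clockwise)) -> West
  L (left (90° counter-clockwise)) -> South
  L (left (90° counter-clockwise)) -> East
  R (right (90° clockwise)) -> South
  R (right (90° clockwise)) -> West
  R (right (90° clockwise)) -> North
  U (U-turn (180°)) -> South
Final: South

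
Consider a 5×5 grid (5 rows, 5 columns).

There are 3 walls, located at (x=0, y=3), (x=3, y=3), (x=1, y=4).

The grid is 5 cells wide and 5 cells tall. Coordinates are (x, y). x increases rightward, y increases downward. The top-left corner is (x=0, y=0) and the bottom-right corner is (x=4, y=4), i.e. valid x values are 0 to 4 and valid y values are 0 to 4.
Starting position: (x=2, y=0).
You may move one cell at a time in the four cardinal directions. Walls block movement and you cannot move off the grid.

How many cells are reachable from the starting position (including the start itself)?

BFS flood-fill from (x=2, y=0):
  Distance 0: (x=2, y=0)
  Distance 1: (x=1, y=0), (x=3, y=0), (x=2, y=1)
  Distance 2: (x=0, y=0), (x=4, y=0), (x=1, y=1), (x=3, y=1), (x=2, y=2)
  Distance 3: (x=0, y=1), (x=4, y=1), (x=1, y=2), (x=3, y=2), (x=2, y=3)
  Distance 4: (x=0, y=2), (x=4, y=2), (x=1, y=3), (x=2, y=4)
  Distance 5: (x=4, y=3), (x=3, y=4)
  Distance 6: (x=4, y=4)
Total reachable: 21 (grid has 22 open cells total)

Answer: Reachable cells: 21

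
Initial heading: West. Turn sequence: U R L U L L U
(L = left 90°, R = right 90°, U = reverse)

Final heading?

Answer: Final heading: West

Derivation:
Start: West
  U (U-turn (180°)) -> East
  R (right (90° clockwise)) -> South
  L (left (90° counter-clockwise)) -> East
  U (U-turn (180°)) -> West
  L (left (90° counter-clockwise)) -> South
  L (left (90° counter-clockwise)) -> East
  U (U-turn (180°)) -> West
Final: West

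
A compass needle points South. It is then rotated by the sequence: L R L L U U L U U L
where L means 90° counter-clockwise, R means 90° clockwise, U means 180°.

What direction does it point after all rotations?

Start: South
  L (left (90° counter-clockwise)) -> East
  R (right (90° clockwise)) -> South
  L (left (90° counter-clockwise)) -> East
  L (left (90° counter-clockwise)) -> North
  U (U-turn (180°)) -> South
  U (U-turn (180°)) -> North
  L (left (90° counter-clockwise)) -> West
  U (U-turn (180°)) -> East
  U (U-turn (180°)) -> West
  L (left (90° counter-clockwise)) -> South
Final: South

Answer: Final heading: South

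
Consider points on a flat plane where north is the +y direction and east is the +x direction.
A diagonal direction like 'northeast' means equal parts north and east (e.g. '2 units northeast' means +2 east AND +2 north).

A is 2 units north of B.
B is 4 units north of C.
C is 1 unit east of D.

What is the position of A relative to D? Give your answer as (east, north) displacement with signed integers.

Answer: A is at (east=1, north=6) relative to D.

Derivation:
Place D at the origin (east=0, north=0).
  C is 1 unit east of D: delta (east=+1, north=+0); C at (east=1, north=0).
  B is 4 units north of C: delta (east=+0, north=+4); B at (east=1, north=4).
  A is 2 units north of B: delta (east=+0, north=+2); A at (east=1, north=6).
Therefore A relative to D: (east=1, north=6).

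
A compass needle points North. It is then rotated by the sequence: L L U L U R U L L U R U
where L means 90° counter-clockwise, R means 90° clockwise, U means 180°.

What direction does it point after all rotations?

Answer: Final heading: West

Derivation:
Start: North
  L (left (90° counter-clockwise)) -> West
  L (left (90° counter-clockwise)) -> South
  U (U-turn (180°)) -> North
  L (left (90° counter-clockwise)) -> West
  U (U-turn (180°)) -> East
  R (right (90° clockwise)) -> South
  U (U-turn (180°)) -> North
  L (left (90° counter-clockwise)) -> West
  L (left (90° counter-clockwise)) -> South
  U (U-turn (180°)) -> North
  R (right (90° clockwise)) -> East
  U (U-turn (180°)) -> West
Final: West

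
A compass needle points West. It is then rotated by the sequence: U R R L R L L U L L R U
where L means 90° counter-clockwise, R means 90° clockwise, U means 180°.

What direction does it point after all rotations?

Answer: Final heading: North

Derivation:
Start: West
  U (U-turn (180°)) -> East
  R (right (90° clockwise)) -> South
  R (right (90° clockwise)) -> West
  L (left (90° counter-clockwise)) -> South
  R (right (90° clockwise)) -> West
  L (left (90° counter-clockwise)) -> South
  L (left (90° counter-clockwise)) -> East
  U (U-turn (180°)) -> West
  L (left (90° counter-clockwise)) -> South
  L (left (90° counter-clockwise)) -> East
  R (right (90° clockwise)) -> South
  U (U-turn (180°)) -> North
Final: North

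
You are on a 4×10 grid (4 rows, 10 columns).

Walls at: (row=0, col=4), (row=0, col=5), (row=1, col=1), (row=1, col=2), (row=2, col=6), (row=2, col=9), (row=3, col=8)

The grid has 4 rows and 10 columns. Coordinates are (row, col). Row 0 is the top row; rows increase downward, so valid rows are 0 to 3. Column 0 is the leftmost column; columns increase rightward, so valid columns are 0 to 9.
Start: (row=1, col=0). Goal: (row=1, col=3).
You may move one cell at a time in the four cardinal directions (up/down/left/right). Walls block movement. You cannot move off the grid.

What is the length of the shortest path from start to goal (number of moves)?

BFS from (row=1, col=0) until reaching (row=1, col=3):
  Distance 0: (row=1, col=0)
  Distance 1: (row=0, col=0), (row=2, col=0)
  Distance 2: (row=0, col=1), (row=2, col=1), (row=3, col=0)
  Distance 3: (row=0, col=2), (row=2, col=2), (row=3, col=1)
  Distance 4: (row=0, col=3), (row=2, col=3), (row=3, col=2)
  Distance 5: (row=1, col=3), (row=2, col=4), (row=3, col=3)  <- goal reached here
One shortest path (5 moves): (row=1, col=0) -> (row=0, col=0) -> (row=0, col=1) -> (row=0, col=2) -> (row=0, col=3) -> (row=1, col=3)

Answer: Shortest path length: 5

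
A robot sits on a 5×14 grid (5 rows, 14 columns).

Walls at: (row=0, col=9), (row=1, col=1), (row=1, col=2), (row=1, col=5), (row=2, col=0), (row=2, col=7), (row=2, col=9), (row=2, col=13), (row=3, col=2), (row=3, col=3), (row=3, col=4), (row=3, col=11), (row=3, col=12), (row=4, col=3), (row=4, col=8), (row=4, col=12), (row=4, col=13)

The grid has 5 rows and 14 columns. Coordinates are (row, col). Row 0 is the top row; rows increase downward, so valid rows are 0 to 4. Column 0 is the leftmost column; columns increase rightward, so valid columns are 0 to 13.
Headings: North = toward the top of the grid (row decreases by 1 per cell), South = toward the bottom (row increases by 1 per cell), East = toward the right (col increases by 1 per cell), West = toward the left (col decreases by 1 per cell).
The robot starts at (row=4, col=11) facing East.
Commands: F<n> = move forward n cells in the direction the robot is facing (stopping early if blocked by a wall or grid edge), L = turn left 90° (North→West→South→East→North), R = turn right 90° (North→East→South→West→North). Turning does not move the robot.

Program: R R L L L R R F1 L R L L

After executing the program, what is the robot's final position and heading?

Answer: Final position: (row=4, col=11), facing North

Derivation:
Start: (row=4, col=11), facing East
  R: turn right, now facing South
  R: turn right, now facing West
  L: turn left, now facing South
  L: turn left, now facing East
  L: turn left, now facing North
  R: turn right, now facing East
  R: turn right, now facing South
  F1: move forward 0/1 (blocked), now at (row=4, col=11)
  L: turn left, now facing East
  R: turn right, now facing South
  L: turn left, now facing East
  L: turn left, now facing North
Final: (row=4, col=11), facing North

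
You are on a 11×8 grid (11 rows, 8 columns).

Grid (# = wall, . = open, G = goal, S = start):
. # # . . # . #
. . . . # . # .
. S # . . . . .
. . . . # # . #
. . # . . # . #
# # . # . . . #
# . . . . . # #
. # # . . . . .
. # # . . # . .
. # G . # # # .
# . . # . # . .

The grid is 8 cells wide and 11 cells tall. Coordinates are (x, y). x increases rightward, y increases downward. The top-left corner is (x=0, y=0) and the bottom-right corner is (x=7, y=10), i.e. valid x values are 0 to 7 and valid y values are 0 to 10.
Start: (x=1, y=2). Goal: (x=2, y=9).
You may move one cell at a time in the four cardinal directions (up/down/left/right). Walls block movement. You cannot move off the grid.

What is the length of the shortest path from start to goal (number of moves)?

BFS from (x=1, y=2) until reaching (x=2, y=9):
  Distance 0: (x=1, y=2)
  Distance 1: (x=1, y=1), (x=0, y=2), (x=1, y=3)
  Distance 2: (x=0, y=1), (x=2, y=1), (x=0, y=3), (x=2, y=3), (x=1, y=4)
  Distance 3: (x=0, y=0), (x=3, y=1), (x=3, y=3), (x=0, y=4)
  Distance 4: (x=3, y=0), (x=3, y=2), (x=3, y=4)
  Distance 5: (x=4, y=0), (x=4, y=2), (x=4, y=4)
  Distance 6: (x=5, y=2), (x=4, y=5)
  Distance 7: (x=5, y=1), (x=6, y=2), (x=5, y=5), (x=4, y=6)
  Distance 8: (x=7, y=2), (x=6, y=3), (x=6, y=5), (x=3, y=6), (x=5, y=6), (x=4, y=7)
  Distance 9: (x=7, y=1), (x=6, y=4), (x=2, y=6), (x=3, y=7), (x=5, y=7), (x=4, y=8)
  Distance 10: (x=2, y=5), (x=1, y=6), (x=6, y=7), (x=3, y=8)
  Distance 11: (x=7, y=7), (x=6, y=8), (x=3, y=9)
  Distance 12: (x=7, y=8), (x=2, y=9)  <- goal reached here
One shortest path (12 moves): (x=1, y=2) -> (x=1, y=3) -> (x=2, y=3) -> (x=3, y=3) -> (x=3, y=4) -> (x=4, y=4) -> (x=4, y=5) -> (x=4, y=6) -> (x=3, y=6) -> (x=3, y=7) -> (x=3, y=8) -> (x=3, y=9) -> (x=2, y=9)

Answer: Shortest path length: 12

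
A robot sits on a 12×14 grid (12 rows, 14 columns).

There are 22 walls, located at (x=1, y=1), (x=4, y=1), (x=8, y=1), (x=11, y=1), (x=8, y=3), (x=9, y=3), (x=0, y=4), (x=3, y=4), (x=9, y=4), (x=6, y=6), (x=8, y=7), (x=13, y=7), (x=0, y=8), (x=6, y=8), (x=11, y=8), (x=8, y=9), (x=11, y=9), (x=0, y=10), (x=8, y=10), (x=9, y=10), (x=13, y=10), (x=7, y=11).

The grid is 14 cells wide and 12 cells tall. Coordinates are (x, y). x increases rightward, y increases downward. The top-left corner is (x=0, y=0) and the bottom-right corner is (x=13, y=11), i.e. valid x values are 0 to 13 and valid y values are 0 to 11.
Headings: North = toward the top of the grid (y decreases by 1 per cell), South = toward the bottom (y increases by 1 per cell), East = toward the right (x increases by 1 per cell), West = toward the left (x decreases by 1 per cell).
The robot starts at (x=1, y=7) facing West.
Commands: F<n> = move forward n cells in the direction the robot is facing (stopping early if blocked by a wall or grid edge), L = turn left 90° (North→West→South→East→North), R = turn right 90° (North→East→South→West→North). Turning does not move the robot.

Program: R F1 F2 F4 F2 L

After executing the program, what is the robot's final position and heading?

Answer: Final position: (x=1, y=2), facing West

Derivation:
Start: (x=1, y=7), facing West
  R: turn right, now facing North
  F1: move forward 1, now at (x=1, y=6)
  F2: move forward 2, now at (x=1, y=4)
  F4: move forward 2/4 (blocked), now at (x=1, y=2)
  F2: move forward 0/2 (blocked), now at (x=1, y=2)
  L: turn left, now facing West
Final: (x=1, y=2), facing West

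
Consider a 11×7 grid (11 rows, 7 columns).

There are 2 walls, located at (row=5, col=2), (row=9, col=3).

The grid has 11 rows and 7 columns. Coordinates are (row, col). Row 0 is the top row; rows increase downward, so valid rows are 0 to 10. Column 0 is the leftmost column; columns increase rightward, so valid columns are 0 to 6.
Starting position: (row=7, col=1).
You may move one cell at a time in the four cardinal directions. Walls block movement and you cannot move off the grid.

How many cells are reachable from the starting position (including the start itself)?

Answer: Reachable cells: 75

Derivation:
BFS flood-fill from (row=7, col=1):
  Distance 0: (row=7, col=1)
  Distance 1: (row=6, col=1), (row=7, col=0), (row=7, col=2), (row=8, col=1)
  Distance 2: (row=5, col=1), (row=6, col=0), (row=6, col=2), (row=7, col=3), (row=8, col=0), (row=8, col=2), (row=9, col=1)
  Distance 3: (row=4, col=1), (row=5, col=0), (row=6, col=3), (row=7, col=4), (row=8, col=3), (row=9, col=0), (row=9, col=2), (row=10, col=1)
  Distance 4: (row=3, col=1), (row=4, col=0), (row=4, col=2), (row=5, col=3), (row=6, col=4), (row=7, col=5), (row=8, col=4), (row=10, col=0), (row=10, col=2)
  Distance 5: (row=2, col=1), (row=3, col=0), (row=3, col=2), (row=4, col=3), (row=5, col=4), (row=6, col=5), (row=7, col=6), (row=8, col=5), (row=9, col=4), (row=10, col=3)
  Distance 6: (row=1, col=1), (row=2, col=0), (row=2, col=2), (row=3, col=3), (row=4, col=4), (row=5, col=5), (row=6, col=6), (row=8, col=6), (row=9, col=5), (row=10, col=4)
  Distance 7: (row=0, col=1), (row=1, col=0), (row=1, col=2), (row=2, col=3), (row=3, col=4), (row=4, col=5), (row=5, col=6), (row=9, col=6), (row=10, col=5)
  Distance 8: (row=0, col=0), (row=0, col=2), (row=1, col=3), (row=2, col=4), (row=3, col=5), (row=4, col=6), (row=10, col=6)
  Distance 9: (row=0, col=3), (row=1, col=4), (row=2, col=5), (row=3, col=6)
  Distance 10: (row=0, col=4), (row=1, col=5), (row=2, col=6)
  Distance 11: (row=0, col=5), (row=1, col=6)
  Distance 12: (row=0, col=6)
Total reachable: 75 (grid has 75 open cells total)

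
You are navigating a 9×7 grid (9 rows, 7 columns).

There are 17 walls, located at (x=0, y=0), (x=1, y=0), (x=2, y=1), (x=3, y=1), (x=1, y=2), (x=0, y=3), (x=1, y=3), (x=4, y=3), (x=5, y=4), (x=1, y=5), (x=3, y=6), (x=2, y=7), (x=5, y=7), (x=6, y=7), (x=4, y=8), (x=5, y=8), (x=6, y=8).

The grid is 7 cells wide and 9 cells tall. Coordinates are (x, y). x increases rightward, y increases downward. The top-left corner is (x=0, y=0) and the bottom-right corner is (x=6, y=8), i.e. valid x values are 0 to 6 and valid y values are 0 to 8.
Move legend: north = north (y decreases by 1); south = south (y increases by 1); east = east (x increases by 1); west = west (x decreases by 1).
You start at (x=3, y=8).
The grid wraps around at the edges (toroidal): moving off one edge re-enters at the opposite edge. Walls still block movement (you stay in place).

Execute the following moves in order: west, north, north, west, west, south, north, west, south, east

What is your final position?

Start: (x=3, y=8)
  west (west): (x=3, y=8) -> (x=2, y=8)
  north (north): blocked, stay at (x=2, y=8)
  north (north): blocked, stay at (x=2, y=8)
  west (west): (x=2, y=8) -> (x=1, y=8)
  west (west): (x=1, y=8) -> (x=0, y=8)
  south (south): blocked, stay at (x=0, y=8)
  north (north): (x=0, y=8) -> (x=0, y=7)
  west (west): blocked, stay at (x=0, y=7)
  south (south): (x=0, y=7) -> (x=0, y=8)
  east (east): (x=0, y=8) -> (x=1, y=8)
Final: (x=1, y=8)

Answer: Final position: (x=1, y=8)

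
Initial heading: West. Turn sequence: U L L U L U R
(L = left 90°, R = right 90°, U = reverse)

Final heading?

Start: West
  U (U-turn (180°)) -> East
  L (left (90° counter-clockwise)) -> North
  L (left (90° counter-clockwise)) -> West
  U (U-turn (180°)) -> East
  L (left (90° counter-clockwise)) -> North
  U (U-turn (180°)) -> South
  R (right (90° clockwise)) -> West
Final: West

Answer: Final heading: West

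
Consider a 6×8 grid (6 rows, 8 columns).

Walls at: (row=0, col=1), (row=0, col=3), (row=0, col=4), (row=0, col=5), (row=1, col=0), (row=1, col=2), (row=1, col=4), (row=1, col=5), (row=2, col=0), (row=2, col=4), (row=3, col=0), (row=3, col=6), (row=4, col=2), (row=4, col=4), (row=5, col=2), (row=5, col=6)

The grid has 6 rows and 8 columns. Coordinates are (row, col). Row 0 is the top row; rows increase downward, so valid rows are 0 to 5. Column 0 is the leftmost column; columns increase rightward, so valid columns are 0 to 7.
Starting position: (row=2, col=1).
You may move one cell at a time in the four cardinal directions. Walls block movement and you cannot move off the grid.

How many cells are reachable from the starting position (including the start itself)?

BFS flood-fill from (row=2, col=1):
  Distance 0: (row=2, col=1)
  Distance 1: (row=1, col=1), (row=2, col=2), (row=3, col=1)
  Distance 2: (row=2, col=3), (row=3, col=2), (row=4, col=1)
  Distance 3: (row=1, col=3), (row=3, col=3), (row=4, col=0), (row=5, col=1)
  Distance 4: (row=3, col=4), (row=4, col=3), (row=5, col=0)
  Distance 5: (row=3, col=5), (row=5, col=3)
  Distance 6: (row=2, col=5), (row=4, col=5), (row=5, col=4)
  Distance 7: (row=2, col=6), (row=4, col=6), (row=5, col=5)
  Distance 8: (row=1, col=6), (row=2, col=7), (row=4, col=7)
  Distance 9: (row=0, col=6), (row=1, col=7), (row=3, col=7), (row=5, col=7)
  Distance 10: (row=0, col=7)
Total reachable: 30 (grid has 32 open cells total)

Answer: Reachable cells: 30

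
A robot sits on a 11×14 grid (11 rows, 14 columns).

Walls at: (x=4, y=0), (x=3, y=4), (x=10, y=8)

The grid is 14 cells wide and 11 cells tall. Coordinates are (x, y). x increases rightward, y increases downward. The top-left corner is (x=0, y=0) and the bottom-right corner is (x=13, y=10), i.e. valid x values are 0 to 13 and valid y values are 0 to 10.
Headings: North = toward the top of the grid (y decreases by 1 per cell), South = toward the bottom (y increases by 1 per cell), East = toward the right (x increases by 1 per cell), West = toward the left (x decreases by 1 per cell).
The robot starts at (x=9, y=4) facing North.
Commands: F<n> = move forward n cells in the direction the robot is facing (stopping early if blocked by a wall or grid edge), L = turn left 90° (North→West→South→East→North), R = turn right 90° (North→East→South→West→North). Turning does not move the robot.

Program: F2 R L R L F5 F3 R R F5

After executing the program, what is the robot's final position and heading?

Start: (x=9, y=4), facing North
  F2: move forward 2, now at (x=9, y=2)
  R: turn right, now facing East
  L: turn left, now facing North
  R: turn right, now facing East
  L: turn left, now facing North
  F5: move forward 2/5 (blocked), now at (x=9, y=0)
  F3: move forward 0/3 (blocked), now at (x=9, y=0)
  R: turn right, now facing East
  R: turn right, now facing South
  F5: move forward 5, now at (x=9, y=5)
Final: (x=9, y=5), facing South

Answer: Final position: (x=9, y=5), facing South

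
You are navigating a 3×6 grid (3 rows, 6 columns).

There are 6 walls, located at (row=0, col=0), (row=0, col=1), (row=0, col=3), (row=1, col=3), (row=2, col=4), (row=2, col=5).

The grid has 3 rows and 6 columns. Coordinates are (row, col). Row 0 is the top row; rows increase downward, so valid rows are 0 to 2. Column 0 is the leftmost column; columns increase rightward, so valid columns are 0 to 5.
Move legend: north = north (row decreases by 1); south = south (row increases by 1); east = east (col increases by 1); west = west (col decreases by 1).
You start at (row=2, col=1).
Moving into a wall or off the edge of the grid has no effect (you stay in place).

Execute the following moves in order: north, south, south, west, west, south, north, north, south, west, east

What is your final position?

Answer: Final position: (row=2, col=1)

Derivation:
Start: (row=2, col=1)
  north (north): (row=2, col=1) -> (row=1, col=1)
  south (south): (row=1, col=1) -> (row=2, col=1)
  south (south): blocked, stay at (row=2, col=1)
  west (west): (row=2, col=1) -> (row=2, col=0)
  west (west): blocked, stay at (row=2, col=0)
  south (south): blocked, stay at (row=2, col=0)
  north (north): (row=2, col=0) -> (row=1, col=0)
  north (north): blocked, stay at (row=1, col=0)
  south (south): (row=1, col=0) -> (row=2, col=0)
  west (west): blocked, stay at (row=2, col=0)
  east (east): (row=2, col=0) -> (row=2, col=1)
Final: (row=2, col=1)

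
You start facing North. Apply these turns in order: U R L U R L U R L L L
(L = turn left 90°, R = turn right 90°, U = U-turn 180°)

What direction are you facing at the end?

Start: North
  U (U-turn (180°)) -> South
  R (right (90° clockwise)) -> West
  L (left (90° counter-clockwise)) -> South
  U (U-turn (180°)) -> North
  R (right (90° clockwise)) -> East
  L (left (90° counter-clockwise)) -> North
  U (U-turn (180°)) -> South
  R (right (90° clockwise)) -> West
  L (left (90° counter-clockwise)) -> South
  L (left (90° counter-clockwise)) -> East
  L (left (90° counter-clockwise)) -> North
Final: North

Answer: Final heading: North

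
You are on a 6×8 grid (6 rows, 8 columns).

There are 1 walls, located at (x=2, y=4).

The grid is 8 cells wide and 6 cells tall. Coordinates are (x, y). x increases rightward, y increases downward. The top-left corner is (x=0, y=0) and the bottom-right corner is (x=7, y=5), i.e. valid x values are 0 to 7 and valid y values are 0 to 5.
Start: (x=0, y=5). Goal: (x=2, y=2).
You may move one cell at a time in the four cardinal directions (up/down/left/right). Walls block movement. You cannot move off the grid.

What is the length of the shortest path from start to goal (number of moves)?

BFS from (x=0, y=5) until reaching (x=2, y=2):
  Distance 0: (x=0, y=5)
  Distance 1: (x=0, y=4), (x=1, y=5)
  Distance 2: (x=0, y=3), (x=1, y=4), (x=2, y=5)
  Distance 3: (x=0, y=2), (x=1, y=3), (x=3, y=5)
  Distance 4: (x=0, y=1), (x=1, y=2), (x=2, y=3), (x=3, y=4), (x=4, y=5)
  Distance 5: (x=0, y=0), (x=1, y=1), (x=2, y=2), (x=3, y=3), (x=4, y=4), (x=5, y=5)  <- goal reached here
One shortest path (5 moves): (x=0, y=5) -> (x=1, y=5) -> (x=1, y=4) -> (x=1, y=3) -> (x=2, y=3) -> (x=2, y=2)

Answer: Shortest path length: 5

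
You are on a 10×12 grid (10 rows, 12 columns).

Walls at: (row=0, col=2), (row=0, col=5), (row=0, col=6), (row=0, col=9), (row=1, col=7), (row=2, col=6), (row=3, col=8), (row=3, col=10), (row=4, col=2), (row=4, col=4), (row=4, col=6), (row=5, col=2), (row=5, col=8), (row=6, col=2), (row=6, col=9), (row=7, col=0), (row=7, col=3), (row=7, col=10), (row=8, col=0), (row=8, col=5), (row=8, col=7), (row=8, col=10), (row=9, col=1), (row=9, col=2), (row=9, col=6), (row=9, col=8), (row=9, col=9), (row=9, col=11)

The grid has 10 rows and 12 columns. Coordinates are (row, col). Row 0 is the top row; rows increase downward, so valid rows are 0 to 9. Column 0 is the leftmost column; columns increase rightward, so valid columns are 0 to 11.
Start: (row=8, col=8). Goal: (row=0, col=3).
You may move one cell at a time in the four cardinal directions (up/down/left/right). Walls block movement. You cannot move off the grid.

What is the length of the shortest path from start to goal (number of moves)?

Answer: Shortest path length: 13

Derivation:
BFS from (row=8, col=8) until reaching (row=0, col=3):
  Distance 0: (row=8, col=8)
  Distance 1: (row=7, col=8), (row=8, col=9)
  Distance 2: (row=6, col=8), (row=7, col=7), (row=7, col=9)
  Distance 3: (row=6, col=7), (row=7, col=6)
  Distance 4: (row=5, col=7), (row=6, col=6), (row=7, col=5), (row=8, col=6)
  Distance 5: (row=4, col=7), (row=5, col=6), (row=6, col=5), (row=7, col=4)
  Distance 6: (row=3, col=7), (row=4, col=8), (row=5, col=5), (row=6, col=4), (row=8, col=4)
  Distance 7: (row=2, col=7), (row=3, col=6), (row=4, col=5), (row=4, col=9), (row=5, col=4), (row=6, col=3), (row=8, col=3), (row=9, col=4)
  Distance 8: (row=2, col=8), (row=3, col=5), (row=3, col=9), (row=4, col=10), (row=5, col=3), (row=5, col=9), (row=8, col=2), (row=9, col=3), (row=9, col=5)
  Distance 9: (row=1, col=8), (row=2, col=5), (row=2, col=9), (row=3, col=4), (row=4, col=3), (row=4, col=11), (row=5, col=10), (row=7, col=2), (row=8, col=1)
  Distance 10: (row=0, col=8), (row=1, col=5), (row=1, col=9), (row=2, col=4), (row=2, col=10), (row=3, col=3), (row=3, col=11), (row=5, col=11), (row=6, col=10), (row=7, col=1)
  Distance 11: (row=0, col=7), (row=1, col=4), (row=1, col=6), (row=1, col=10), (row=2, col=3), (row=2, col=11), (row=3, col=2), (row=6, col=1), (row=6, col=11)
  Distance 12: (row=0, col=4), (row=0, col=10), (row=1, col=3), (row=1, col=11), (row=2, col=2), (row=3, col=1), (row=5, col=1), (row=6, col=0), (row=7, col=11)
  Distance 13: (row=0, col=3), (row=0, col=11), (row=1, col=2), (row=2, col=1), (row=3, col=0), (row=4, col=1), (row=5, col=0), (row=8, col=11)  <- goal reached here
One shortest path (13 moves): (row=8, col=8) -> (row=7, col=8) -> (row=7, col=7) -> (row=7, col=6) -> (row=7, col=5) -> (row=7, col=4) -> (row=6, col=4) -> (row=6, col=3) -> (row=5, col=3) -> (row=4, col=3) -> (row=3, col=3) -> (row=2, col=3) -> (row=1, col=3) -> (row=0, col=3)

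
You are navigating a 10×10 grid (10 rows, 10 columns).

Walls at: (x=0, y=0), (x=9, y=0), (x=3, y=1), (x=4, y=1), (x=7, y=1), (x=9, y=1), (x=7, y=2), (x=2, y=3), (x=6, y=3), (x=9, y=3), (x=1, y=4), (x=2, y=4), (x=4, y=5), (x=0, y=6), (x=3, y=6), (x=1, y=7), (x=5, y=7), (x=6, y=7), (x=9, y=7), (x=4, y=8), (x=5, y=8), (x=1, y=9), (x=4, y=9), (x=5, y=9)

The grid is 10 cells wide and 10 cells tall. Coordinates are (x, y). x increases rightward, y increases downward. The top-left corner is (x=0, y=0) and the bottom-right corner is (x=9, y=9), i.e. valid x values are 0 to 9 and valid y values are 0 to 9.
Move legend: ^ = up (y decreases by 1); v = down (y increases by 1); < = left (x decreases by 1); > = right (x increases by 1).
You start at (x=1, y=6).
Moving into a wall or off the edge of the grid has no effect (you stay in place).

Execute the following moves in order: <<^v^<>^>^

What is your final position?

Start: (x=1, y=6)
  < (left): blocked, stay at (x=1, y=6)
  < (left): blocked, stay at (x=1, y=6)
  ^ (up): (x=1, y=6) -> (x=1, y=5)
  v (down): (x=1, y=5) -> (x=1, y=6)
  ^ (up): (x=1, y=6) -> (x=1, y=5)
  < (left): (x=1, y=5) -> (x=0, y=5)
  > (right): (x=0, y=5) -> (x=1, y=5)
  ^ (up): blocked, stay at (x=1, y=5)
  > (right): (x=1, y=5) -> (x=2, y=5)
  ^ (up): blocked, stay at (x=2, y=5)
Final: (x=2, y=5)

Answer: Final position: (x=2, y=5)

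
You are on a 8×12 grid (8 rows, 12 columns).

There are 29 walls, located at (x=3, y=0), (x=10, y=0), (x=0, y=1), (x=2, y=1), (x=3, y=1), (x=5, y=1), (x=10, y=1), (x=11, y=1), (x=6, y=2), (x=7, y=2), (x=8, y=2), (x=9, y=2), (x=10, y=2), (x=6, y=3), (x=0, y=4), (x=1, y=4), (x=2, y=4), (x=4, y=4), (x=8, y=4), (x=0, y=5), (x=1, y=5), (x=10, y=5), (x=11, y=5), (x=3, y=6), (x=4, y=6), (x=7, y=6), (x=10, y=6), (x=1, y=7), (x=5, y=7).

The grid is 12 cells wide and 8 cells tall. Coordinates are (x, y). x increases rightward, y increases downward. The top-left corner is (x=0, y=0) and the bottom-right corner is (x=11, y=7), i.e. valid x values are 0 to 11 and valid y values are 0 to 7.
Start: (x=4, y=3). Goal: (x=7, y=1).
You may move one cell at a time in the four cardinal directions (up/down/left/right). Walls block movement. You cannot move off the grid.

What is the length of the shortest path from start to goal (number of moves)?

Answer: Shortest path length: 7

Derivation:
BFS from (x=4, y=3) until reaching (x=7, y=1):
  Distance 0: (x=4, y=3)
  Distance 1: (x=4, y=2), (x=3, y=3), (x=5, y=3)
  Distance 2: (x=4, y=1), (x=3, y=2), (x=5, y=2), (x=2, y=3), (x=3, y=4), (x=5, y=4)
  Distance 3: (x=4, y=0), (x=2, y=2), (x=1, y=3), (x=6, y=4), (x=3, y=5), (x=5, y=5)
  Distance 4: (x=5, y=0), (x=1, y=2), (x=0, y=3), (x=7, y=4), (x=2, y=5), (x=4, y=5), (x=6, y=5), (x=5, y=6)
  Distance 5: (x=6, y=0), (x=1, y=1), (x=0, y=2), (x=7, y=3), (x=7, y=5), (x=2, y=6), (x=6, y=6)
  Distance 6: (x=1, y=0), (x=7, y=0), (x=6, y=1), (x=8, y=3), (x=8, y=5), (x=1, y=6), (x=2, y=7), (x=6, y=7)
  Distance 7: (x=0, y=0), (x=2, y=0), (x=8, y=0), (x=7, y=1), (x=9, y=3), (x=9, y=5), (x=0, y=6), (x=8, y=6), (x=3, y=7), (x=7, y=7)  <- goal reached here
One shortest path (7 moves): (x=4, y=3) -> (x=4, y=2) -> (x=4, y=1) -> (x=4, y=0) -> (x=5, y=0) -> (x=6, y=0) -> (x=7, y=0) -> (x=7, y=1)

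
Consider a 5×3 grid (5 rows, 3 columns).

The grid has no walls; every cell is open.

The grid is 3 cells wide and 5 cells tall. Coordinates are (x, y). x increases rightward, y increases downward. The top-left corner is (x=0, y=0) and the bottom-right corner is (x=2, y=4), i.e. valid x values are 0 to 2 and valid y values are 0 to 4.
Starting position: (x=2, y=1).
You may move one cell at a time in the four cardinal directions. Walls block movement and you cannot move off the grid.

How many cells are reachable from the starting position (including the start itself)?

Answer: Reachable cells: 15

Derivation:
BFS flood-fill from (x=2, y=1):
  Distance 0: (x=2, y=1)
  Distance 1: (x=2, y=0), (x=1, y=1), (x=2, y=2)
  Distance 2: (x=1, y=0), (x=0, y=1), (x=1, y=2), (x=2, y=3)
  Distance 3: (x=0, y=0), (x=0, y=2), (x=1, y=3), (x=2, y=4)
  Distance 4: (x=0, y=3), (x=1, y=4)
  Distance 5: (x=0, y=4)
Total reachable: 15 (grid has 15 open cells total)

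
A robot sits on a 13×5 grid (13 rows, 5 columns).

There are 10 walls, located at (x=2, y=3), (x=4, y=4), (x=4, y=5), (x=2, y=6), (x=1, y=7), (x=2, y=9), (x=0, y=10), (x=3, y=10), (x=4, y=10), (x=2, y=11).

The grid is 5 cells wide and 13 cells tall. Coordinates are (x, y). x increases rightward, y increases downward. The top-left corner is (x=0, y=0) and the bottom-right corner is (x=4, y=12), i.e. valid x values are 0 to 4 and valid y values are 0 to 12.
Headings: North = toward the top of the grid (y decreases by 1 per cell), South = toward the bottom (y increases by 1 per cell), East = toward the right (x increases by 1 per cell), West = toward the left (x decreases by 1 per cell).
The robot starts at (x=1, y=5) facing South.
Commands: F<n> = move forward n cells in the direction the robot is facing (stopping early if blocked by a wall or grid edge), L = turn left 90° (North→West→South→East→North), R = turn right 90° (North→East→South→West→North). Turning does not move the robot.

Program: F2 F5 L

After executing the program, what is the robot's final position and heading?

Start: (x=1, y=5), facing South
  F2: move forward 1/2 (blocked), now at (x=1, y=6)
  F5: move forward 0/5 (blocked), now at (x=1, y=6)
  L: turn left, now facing East
Final: (x=1, y=6), facing East

Answer: Final position: (x=1, y=6), facing East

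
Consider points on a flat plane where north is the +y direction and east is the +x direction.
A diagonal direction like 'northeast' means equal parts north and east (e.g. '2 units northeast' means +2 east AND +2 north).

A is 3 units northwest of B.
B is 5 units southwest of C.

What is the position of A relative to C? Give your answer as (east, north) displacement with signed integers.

Answer: A is at (east=-8, north=-2) relative to C.

Derivation:
Place C at the origin (east=0, north=0).
  B is 5 units southwest of C: delta (east=-5, north=-5); B at (east=-5, north=-5).
  A is 3 units northwest of B: delta (east=-3, north=+3); A at (east=-8, north=-2).
Therefore A relative to C: (east=-8, north=-2).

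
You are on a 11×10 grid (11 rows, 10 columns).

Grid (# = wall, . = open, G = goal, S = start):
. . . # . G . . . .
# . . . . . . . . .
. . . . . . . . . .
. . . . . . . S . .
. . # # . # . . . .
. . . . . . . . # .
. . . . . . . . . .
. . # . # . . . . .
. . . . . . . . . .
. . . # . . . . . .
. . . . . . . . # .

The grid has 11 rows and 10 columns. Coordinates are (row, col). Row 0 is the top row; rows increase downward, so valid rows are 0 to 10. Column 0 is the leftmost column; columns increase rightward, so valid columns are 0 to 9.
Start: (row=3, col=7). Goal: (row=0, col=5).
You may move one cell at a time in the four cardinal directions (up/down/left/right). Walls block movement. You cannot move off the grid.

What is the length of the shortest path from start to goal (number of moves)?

BFS from (row=3, col=7) until reaching (row=0, col=5):
  Distance 0: (row=3, col=7)
  Distance 1: (row=2, col=7), (row=3, col=6), (row=3, col=8), (row=4, col=7)
  Distance 2: (row=1, col=7), (row=2, col=6), (row=2, col=8), (row=3, col=5), (row=3, col=9), (row=4, col=6), (row=4, col=8), (row=5, col=7)
  Distance 3: (row=0, col=7), (row=1, col=6), (row=1, col=8), (row=2, col=5), (row=2, col=9), (row=3, col=4), (row=4, col=9), (row=5, col=6), (row=6, col=7)
  Distance 4: (row=0, col=6), (row=0, col=8), (row=1, col=5), (row=1, col=9), (row=2, col=4), (row=3, col=3), (row=4, col=4), (row=5, col=5), (row=5, col=9), (row=6, col=6), (row=6, col=8), (row=7, col=7)
  Distance 5: (row=0, col=5), (row=0, col=9), (row=1, col=4), (row=2, col=3), (row=3, col=2), (row=5, col=4), (row=6, col=5), (row=6, col=9), (row=7, col=6), (row=7, col=8), (row=8, col=7)  <- goal reached here
One shortest path (5 moves): (row=3, col=7) -> (row=3, col=6) -> (row=3, col=5) -> (row=2, col=5) -> (row=1, col=5) -> (row=0, col=5)

Answer: Shortest path length: 5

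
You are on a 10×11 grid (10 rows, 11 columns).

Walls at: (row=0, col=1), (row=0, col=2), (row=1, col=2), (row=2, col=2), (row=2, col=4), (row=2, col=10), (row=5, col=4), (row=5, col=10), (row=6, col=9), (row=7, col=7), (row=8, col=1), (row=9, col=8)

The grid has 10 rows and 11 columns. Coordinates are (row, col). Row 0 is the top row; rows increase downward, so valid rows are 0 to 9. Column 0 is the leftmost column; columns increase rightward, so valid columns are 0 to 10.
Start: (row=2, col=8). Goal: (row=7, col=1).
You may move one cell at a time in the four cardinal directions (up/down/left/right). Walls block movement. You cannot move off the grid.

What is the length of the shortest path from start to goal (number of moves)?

Answer: Shortest path length: 12

Derivation:
BFS from (row=2, col=8) until reaching (row=7, col=1):
  Distance 0: (row=2, col=8)
  Distance 1: (row=1, col=8), (row=2, col=7), (row=2, col=9), (row=3, col=8)
  Distance 2: (row=0, col=8), (row=1, col=7), (row=1, col=9), (row=2, col=6), (row=3, col=7), (row=3, col=9), (row=4, col=8)
  Distance 3: (row=0, col=7), (row=0, col=9), (row=1, col=6), (row=1, col=10), (row=2, col=5), (row=3, col=6), (row=3, col=10), (row=4, col=7), (row=4, col=9), (row=5, col=8)
  Distance 4: (row=0, col=6), (row=0, col=10), (row=1, col=5), (row=3, col=5), (row=4, col=6), (row=4, col=10), (row=5, col=7), (row=5, col=9), (row=6, col=8)
  Distance 5: (row=0, col=5), (row=1, col=4), (row=3, col=4), (row=4, col=5), (row=5, col=6), (row=6, col=7), (row=7, col=8)
  Distance 6: (row=0, col=4), (row=1, col=3), (row=3, col=3), (row=4, col=4), (row=5, col=5), (row=6, col=6), (row=7, col=9), (row=8, col=8)
  Distance 7: (row=0, col=3), (row=2, col=3), (row=3, col=2), (row=4, col=3), (row=6, col=5), (row=7, col=6), (row=7, col=10), (row=8, col=7), (row=8, col=9)
  Distance 8: (row=3, col=1), (row=4, col=2), (row=5, col=3), (row=6, col=4), (row=6, col=10), (row=7, col=5), (row=8, col=6), (row=8, col=10), (row=9, col=7), (row=9, col=9)
  Distance 9: (row=2, col=1), (row=3, col=0), (row=4, col=1), (row=5, col=2), (row=6, col=3), (row=7, col=4), (row=8, col=5), (row=9, col=6), (row=9, col=10)
  Distance 10: (row=1, col=1), (row=2, col=0), (row=4, col=0), (row=5, col=1), (row=6, col=2), (row=7, col=3), (row=8, col=4), (row=9, col=5)
  Distance 11: (row=1, col=0), (row=5, col=0), (row=6, col=1), (row=7, col=2), (row=8, col=3), (row=9, col=4)
  Distance 12: (row=0, col=0), (row=6, col=0), (row=7, col=1), (row=8, col=2), (row=9, col=3)  <- goal reached here
One shortest path (12 moves): (row=2, col=8) -> (row=2, col=7) -> (row=2, col=6) -> (row=2, col=5) -> (row=3, col=5) -> (row=3, col=4) -> (row=3, col=3) -> (row=3, col=2) -> (row=3, col=1) -> (row=4, col=1) -> (row=5, col=1) -> (row=6, col=1) -> (row=7, col=1)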